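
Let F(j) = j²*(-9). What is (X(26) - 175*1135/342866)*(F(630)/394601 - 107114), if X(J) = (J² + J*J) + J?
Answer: -9981645660409086461/67647633233 ≈ -1.4755e+8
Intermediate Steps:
X(J) = J + 2*J² (X(J) = (J² + J²) + J = 2*J² + J = J + 2*J²)
F(j) = -9*j²
(X(26) - 175*1135/342866)*(F(630)/394601 - 107114) = (26*(1 + 2*26) - 175*1135/342866)*(-9*630²/394601 - 107114) = (26*(1 + 52) - 198625*1/342866)*(-9*396900*(1/394601) - 107114) = (26*53 - 198625/342866)*(-3572100*1/394601 - 107114) = (1378 - 198625/342866)*(-3572100/394601 - 107114) = (472270723/342866)*(-42270863614/394601) = -9981645660409086461/67647633233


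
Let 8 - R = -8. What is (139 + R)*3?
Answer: 465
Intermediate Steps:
R = 16 (R = 8 - 1*(-8) = 8 + 8 = 16)
(139 + R)*3 = (139 + 16)*3 = 155*3 = 465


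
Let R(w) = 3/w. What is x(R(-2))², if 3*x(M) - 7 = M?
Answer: 121/36 ≈ 3.3611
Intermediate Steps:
x(M) = 7/3 + M/3
x(R(-2))² = (7/3 + (3/(-2))/3)² = (7/3 + (3*(-½))/3)² = (7/3 + (⅓)*(-3/2))² = (7/3 - ½)² = (11/6)² = 121/36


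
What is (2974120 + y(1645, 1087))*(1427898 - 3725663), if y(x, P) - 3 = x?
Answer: -6837615558520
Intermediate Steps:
y(x, P) = 3 + x
(2974120 + y(1645, 1087))*(1427898 - 3725663) = (2974120 + (3 + 1645))*(1427898 - 3725663) = (2974120 + 1648)*(-2297765) = 2975768*(-2297765) = -6837615558520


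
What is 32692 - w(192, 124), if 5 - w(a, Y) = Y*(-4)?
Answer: 32191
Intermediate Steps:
w(a, Y) = 5 + 4*Y (w(a, Y) = 5 - Y*(-4) = 5 - (-4)*Y = 5 + 4*Y)
32692 - w(192, 124) = 32692 - (5 + 4*124) = 32692 - (5 + 496) = 32692 - 1*501 = 32692 - 501 = 32191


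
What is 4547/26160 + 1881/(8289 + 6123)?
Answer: 9561527/31418160 ≈ 0.30433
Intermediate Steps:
4547/26160 + 1881/(8289 + 6123) = 4547*(1/26160) + 1881/14412 = 4547/26160 + 1881*(1/14412) = 4547/26160 + 627/4804 = 9561527/31418160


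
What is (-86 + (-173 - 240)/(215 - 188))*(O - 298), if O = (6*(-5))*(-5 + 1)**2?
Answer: 2127830/27 ≈ 78809.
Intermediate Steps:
O = -480 (O = -30*(-4)**2 = -30*16 = -480)
(-86 + (-173 - 240)/(215 - 188))*(O - 298) = (-86 + (-173 - 240)/(215 - 188))*(-480 - 298) = (-86 - 413/27)*(-778) = -2735/27*(-778) = 2127830/27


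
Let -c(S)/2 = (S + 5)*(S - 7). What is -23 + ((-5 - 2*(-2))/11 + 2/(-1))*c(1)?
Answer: -1909/11 ≈ -173.55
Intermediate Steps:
c(S) = -2*(-7 + S)*(5 + S) (c(S) = -2*(S + 5)*(S - 7) = -2*(5 + S)*(-7 + S) = -2*(-7 + S)*(5 + S))
-23 + ((-5 - 2*(-2))/11 + 2/(-1))*c(1) = -23 + ((-5 - 2*(-2))/11 + 2/(-1))*(70 - 2*1² + 4*1) = -23 + ((-5 + 4)*(1/11) + 2*(-1))*(70 - 2*1 + 4) = -23 + (-1*1/11 - 2)*(70 - 2 + 4) = -23 + (-1/11 - 2)*72 = -23 - 23/11*72 = -23 - 1656/11 = -1909/11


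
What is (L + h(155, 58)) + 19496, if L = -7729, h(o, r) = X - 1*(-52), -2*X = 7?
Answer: 23631/2 ≈ 11816.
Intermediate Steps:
X = -7/2 (X = -1/2*7 = -7/2 ≈ -3.5000)
h(o, r) = 97/2 (h(o, r) = -7/2 - 1*(-52) = -7/2 + 52 = 97/2)
(L + h(155, 58)) + 19496 = (-7729 + 97/2) + 19496 = -15361/2 + 19496 = 23631/2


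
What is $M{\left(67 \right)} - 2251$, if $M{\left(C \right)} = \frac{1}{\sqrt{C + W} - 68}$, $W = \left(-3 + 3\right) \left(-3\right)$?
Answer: $- \frac{10257875}{4557} - \frac{\sqrt{67}}{4557} \approx -2251.0$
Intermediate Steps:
$W = 0$ ($W = 0 \left(-3\right) = 0$)
$M{\left(C \right)} = \frac{1}{-68 + \sqrt{C}}$ ($M{\left(C \right)} = \frac{1}{\sqrt{C + 0} - 68} = \frac{1}{\sqrt{C} - 68} = \frac{1}{-68 + \sqrt{C}}$)
$M{\left(67 \right)} - 2251 = \frac{1}{-68 + \sqrt{67}} - 2251 = -2251 + \frac{1}{-68 + \sqrt{67}}$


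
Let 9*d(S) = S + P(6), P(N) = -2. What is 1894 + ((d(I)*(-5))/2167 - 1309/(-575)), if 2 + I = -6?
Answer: 21265300327/11214225 ≈ 1896.3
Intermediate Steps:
I = -8 (I = -2 - 6 = -8)
d(S) = -2/9 + S/9 (d(S) = (S - 2)/9 = (-2 + S)/9 = -2/9 + S/9)
1894 + ((d(I)*(-5))/2167 - 1309/(-575)) = 1894 + (((-2/9 + (1/9)*(-8))*(-5))/2167 - 1309/(-575)) = 1894 + (((-2/9 - 8/9)*(-5))*(1/2167) - 1309*(-1/575)) = 1894 + (-10/9*(-5)*(1/2167) + 1309/575) = 1894 + ((50/9)*(1/2167) + 1309/575) = 1894 + (50/19503 + 1309/575) = 1894 + 25558177/11214225 = 21265300327/11214225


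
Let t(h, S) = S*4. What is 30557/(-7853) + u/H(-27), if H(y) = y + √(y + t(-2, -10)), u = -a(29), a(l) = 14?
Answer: -10677469/3125494 + 7*I*√67/398 ≈ -3.4162 + 0.14396*I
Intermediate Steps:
u = -14 (u = -1*14 = -14)
t(h, S) = 4*S
H(y) = y + √(-40 + y) (H(y) = y + √(y + 4*(-10)) = y + √(y - 40) = y + √(-40 + y))
30557/(-7853) + u/H(-27) = 30557/(-7853) - 14/(-27 + √(-40 - 27)) = 30557*(-1/7853) - 14/(-27 + √(-67)) = -30557/7853 - 14/(-27 + I*√67)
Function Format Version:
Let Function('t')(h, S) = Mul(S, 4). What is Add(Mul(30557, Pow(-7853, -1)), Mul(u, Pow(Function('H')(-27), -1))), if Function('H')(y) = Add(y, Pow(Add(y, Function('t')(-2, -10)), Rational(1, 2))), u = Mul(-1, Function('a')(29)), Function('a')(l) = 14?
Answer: Add(Rational(-10677469, 3125494), Mul(Rational(7, 398), I, Pow(67, Rational(1, 2)))) ≈ Add(-3.4162, Mul(0.14396, I))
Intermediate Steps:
u = -14 (u = Mul(-1, 14) = -14)
Function('t')(h, S) = Mul(4, S)
Function('H')(y) = Add(y, Pow(Add(-40, y), Rational(1, 2))) (Function('H')(y) = Add(y, Pow(Add(y, Mul(4, -10)), Rational(1, 2))) = Add(y, Pow(Add(y, -40), Rational(1, 2))) = Add(y, Pow(Add(-40, y), Rational(1, 2))))
Add(Mul(30557, Pow(-7853, -1)), Mul(u, Pow(Function('H')(-27), -1))) = Add(Mul(30557, Pow(-7853, -1)), Mul(-14, Pow(Add(-27, Pow(Add(-40, -27), Rational(1, 2))), -1))) = Add(Mul(30557, Rational(-1, 7853)), Mul(-14, Pow(Add(-27, Pow(-67, Rational(1, 2))), -1))) = Add(Rational(-30557, 7853), Mul(-14, Pow(Add(-27, Mul(I, Pow(67, Rational(1, 2)))), -1)))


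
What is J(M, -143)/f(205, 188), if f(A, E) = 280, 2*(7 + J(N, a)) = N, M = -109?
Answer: -123/560 ≈ -0.21964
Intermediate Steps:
J(N, a) = -7 + N/2
J(M, -143)/f(205, 188) = (-7 + (½)*(-109))/280 = (-7 - 109/2)*(1/280) = -123/2*1/280 = -123/560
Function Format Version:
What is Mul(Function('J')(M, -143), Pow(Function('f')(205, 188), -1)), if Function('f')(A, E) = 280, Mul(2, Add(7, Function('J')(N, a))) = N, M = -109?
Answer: Rational(-123, 560) ≈ -0.21964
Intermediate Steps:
Function('J')(N, a) = Add(-7, Mul(Rational(1, 2), N))
Mul(Function('J')(M, -143), Pow(Function('f')(205, 188), -1)) = Mul(Add(-7, Mul(Rational(1, 2), -109)), Pow(280, -1)) = Mul(Add(-7, Rational(-109, 2)), Rational(1, 280)) = Mul(Rational(-123, 2), Rational(1, 280)) = Rational(-123, 560)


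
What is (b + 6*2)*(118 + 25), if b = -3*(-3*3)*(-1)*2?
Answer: -6006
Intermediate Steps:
b = -54 (b = -(-27)*(-1)*2 = -3*9*2 = -27*2 = -54)
(b + 6*2)*(118 + 25) = (-54 + 6*2)*(118 + 25) = (-54 + 12)*143 = -42*143 = -6006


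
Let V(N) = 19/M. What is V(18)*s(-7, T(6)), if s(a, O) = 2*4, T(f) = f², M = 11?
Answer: 152/11 ≈ 13.818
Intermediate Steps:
s(a, O) = 8
V(N) = 19/11
V(18)*s(-7, T(6)) = (19/11)*8 = 152/11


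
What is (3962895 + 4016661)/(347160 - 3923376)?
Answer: -664963/298018 ≈ -2.2313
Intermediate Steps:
(3962895 + 4016661)/(347160 - 3923376) = 7979556/(-3576216) = 7979556*(-1/3576216) = -664963/298018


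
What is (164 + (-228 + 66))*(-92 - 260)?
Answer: -704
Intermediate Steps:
(164 + (-228 + 66))*(-92 - 260) = (164 - 162)*(-352) = 2*(-352) = -704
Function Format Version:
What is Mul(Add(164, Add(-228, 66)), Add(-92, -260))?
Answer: -704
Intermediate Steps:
Mul(Add(164, Add(-228, 66)), Add(-92, -260)) = Mul(Add(164, -162), -352) = Mul(2, -352) = -704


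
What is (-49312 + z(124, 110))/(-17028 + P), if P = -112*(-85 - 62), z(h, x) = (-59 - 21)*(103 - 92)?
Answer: 12548/141 ≈ 88.993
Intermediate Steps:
z(h, x) = -880 (z(h, x) = -80*11 = -880)
P = 16464 (P = -112*(-147) = 16464)
(-49312 + z(124, 110))/(-17028 + P) = (-49312 - 880)/(-17028 + 16464) = -50192/(-564) = -50192*(-1/564) = 12548/141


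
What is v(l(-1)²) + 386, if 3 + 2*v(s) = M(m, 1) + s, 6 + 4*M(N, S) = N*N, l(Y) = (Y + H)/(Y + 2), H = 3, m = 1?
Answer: 3087/8 ≈ 385.88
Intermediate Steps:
l(Y) = (3 + Y)/(2 + Y) (l(Y) = (Y + 3)/(Y + 2) = (3 + Y)/(2 + Y))
M(N, S) = -3/2 + N²/4 (M(N, S) = -3/2 + (N*N)/4 = -3/2 + N²/4)
v(s) = -17/8 + s/2 (v(s) = -3/2 + ((-3/2 + (¼)*1²) + s)/2 = -3/2 + ((-3/2 + (¼)*1) + s)/2 = -3/2 + ((-3/2 + ¼) + s)/2 = -3/2 + (-5/4 + s)/2 = -3/2 + (-5/8 + s/2) = -17/8 + s/2)
v(l(-1)²) + 386 = (-17/8 + ((3 - 1)/(2 - 1))²/2) + 386 = (-17/8 + (2/1)²/2) + 386 = (-17/8 + (1*2)²/2) + 386 = (-17/8 + (½)*2²) + 386 = (-17/8 + (½)*4) + 386 = (-17/8 + 2) + 386 = -⅛ + 386 = 3087/8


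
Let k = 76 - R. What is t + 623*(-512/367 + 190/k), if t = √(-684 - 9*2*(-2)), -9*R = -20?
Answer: 89588023/121844 + 18*I*√2 ≈ 735.27 + 25.456*I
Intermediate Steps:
R = 20/9 (R = -⅑*(-20) = 20/9 ≈ 2.2222)
k = 664/9 (k = 76 - 1*20/9 = 76 - 20/9 = 664/9 ≈ 73.778)
t = 18*I*√2 (t = √(-684 - 18*(-2)) = √(-684 + 36) = √(-648) = 18*I*√2 ≈ 25.456*I)
t + 623*(-512/367 + 190/k) = 18*I*√2 + 623*(-512/367 + 190/(664/9)) = 18*I*√2 + 623*(-512*1/367 + 190*(9/664)) = 18*I*√2 + 623*(-512/367 + 855/332) = 18*I*√2 + 623*(143801/121844) = 18*I*√2 + 89588023/121844 = 89588023/121844 + 18*I*√2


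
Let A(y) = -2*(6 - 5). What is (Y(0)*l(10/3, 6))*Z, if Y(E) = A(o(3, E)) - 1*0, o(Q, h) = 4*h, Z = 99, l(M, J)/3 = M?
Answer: -1980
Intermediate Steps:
l(M, J) = 3*M
A(y) = -2 (A(y) = -2*1 = -2)
Y(E) = -2 (Y(E) = -2 - 1*0 = -2 + 0 = -2)
(Y(0)*l(10/3, 6))*Z = -6*10/3*99 = -2*10*99 = -20*99 = -1980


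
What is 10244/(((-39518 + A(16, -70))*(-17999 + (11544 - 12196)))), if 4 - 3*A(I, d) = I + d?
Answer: 2561/184172408 ≈ 1.3905e-5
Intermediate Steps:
A(I, d) = 4/3 - I/3 - d/3 (A(I, d) = 4/3 - (I + d)/3 = 4/3 + (-I/3 - d/3) = 4/3 - I/3 - d/3)
10244/(((-39518 + A(16, -70))*(-17999 + (11544 - 12196)))) = 10244/(((-39518 + (4/3 - 1/3*16 - 1/3*(-70)))*(-17999 + (11544 - 12196)))) = 10244/(((-39518 + (4/3 - 16/3 + 70/3))*(-17999 - 652))) = 10244/(((-39518 + 58/3)*(-18651))) = 10244/((-118496/3*(-18651))) = 10244/736689632 = 10244*(1/736689632) = 2561/184172408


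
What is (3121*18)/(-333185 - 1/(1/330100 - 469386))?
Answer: -2901487310084874/17208374264025905 ≈ -0.16861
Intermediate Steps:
(3121*18)/(-333185 - 1/(1/330100 - 469386)) = 56178/(-333185 - 1/(1/330100 - 469386)) = 56178/(-333185 - 1/(-154944318599/330100)) = 56178/(-333185 - 1*(-330100/154944318599)) = 56178/(-333185 + 330100/154944318599) = 56178/(-51625122792077715/154944318599) = 56178*(-154944318599/51625122792077715) = -2901487310084874/17208374264025905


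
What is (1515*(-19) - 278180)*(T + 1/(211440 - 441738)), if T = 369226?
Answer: -26101850749201855/230298 ≈ -1.1334e+11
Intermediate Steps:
(1515*(-19) - 278180)*(T + 1/(211440 - 441738)) = (1515*(-19) - 278180)*(369226 + 1/(211440 - 441738)) = (-28785 - 278180)*(369226 + 1/(-230298)) = -306965*(369226 - 1/230298) = -306965*85032009347/230298 = -26101850749201855/230298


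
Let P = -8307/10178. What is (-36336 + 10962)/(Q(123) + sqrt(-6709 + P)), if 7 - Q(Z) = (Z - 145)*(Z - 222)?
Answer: 560675017812/48039659407 + 25374*I*sqrt(695081156602)/48039659407 ≈ 11.671 + 0.44036*I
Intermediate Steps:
P = -8307/10178 (P = -8307*1/10178 = -8307/10178 ≈ -0.81617)
Q(Z) = 7 - (-222 + Z)*(-145 + Z) (Q(Z) = 7 - (Z - 145)*(Z - 222) = 7 - (-145 + Z)*(-222 + Z) = 7 - (-222 + Z)*(-145 + Z))
(-36336 + 10962)/(Q(123) + sqrt(-6709 + P)) = (-36336 + 10962)/((-32183 - 1*123**2 + 367*123) + sqrt(-6709 - 8307/10178)) = -25374/((-32183 - 1*15129 + 45141) + sqrt(-68292509/10178)) = -25374/((-32183 - 15129 + 45141) + I*sqrt(695081156602)/10178) = -25374/(-2171 + I*sqrt(695081156602)/10178)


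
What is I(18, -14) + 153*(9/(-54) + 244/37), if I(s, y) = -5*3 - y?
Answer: 72703/74 ≈ 982.47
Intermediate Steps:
I(s, y) = -15 - y
I(18, -14) + 153*(9/(-54) + 244/37) = (-15 - 1*(-14)) + 153*(9/(-54) + 244/37) = (-15 + 14) + 153*(9*(-1/54) + 244*(1/37)) = -1 + 153*(-⅙ + 244/37) = -1 + 153*(1427/222) = -1 + 72777/74 = 72703/74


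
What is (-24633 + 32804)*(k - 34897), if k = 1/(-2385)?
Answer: -680066986166/2385 ≈ -2.8514e+8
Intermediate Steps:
k = -1/2385 ≈ -0.00041929
(-24633 + 32804)*(k - 34897) = (-24633 + 32804)*(-1/2385 - 34897) = 8171*(-83229346/2385) = -680066986166/2385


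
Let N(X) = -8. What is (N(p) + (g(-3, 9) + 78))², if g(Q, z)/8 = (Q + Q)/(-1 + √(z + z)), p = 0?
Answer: 1345636/289 - 328896*√2/289 ≈ 3046.7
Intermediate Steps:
g(Q, z) = 16*Q/(-1 + √2*√z) (g(Q, z) = 8*((Q + Q)/(-1 + √(z + z))) = 8*((2*Q)/(-1 + √(2*z))) = 8*((2*Q)/(-1 + √2*√z)) = 8*(2*Q/(-1 + √2*√z)) = 16*Q/(-1 + √2*√z))
(N(p) + (g(-3, 9) + 78))² = (-8 + (16*(-3)/(-1 + √2*√9) + 78))² = (-8 + (16*(-3)/(-1 + √2*3) + 78))² = (-8 + (16*(-3)/(-1 + 3*√2) + 78))² = (-8 + (-48/(-1 + 3*√2) + 78))² = (-8 + (78 - 48/(-1 + 3*√2)))² = (70 - 48/(-1 + 3*√2))²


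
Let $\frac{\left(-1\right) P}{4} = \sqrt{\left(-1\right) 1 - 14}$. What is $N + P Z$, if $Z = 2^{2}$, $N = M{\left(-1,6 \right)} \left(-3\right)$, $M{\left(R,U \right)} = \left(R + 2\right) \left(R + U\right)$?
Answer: $-15 - 16 i \sqrt{15} \approx -15.0 - 61.968 i$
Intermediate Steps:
$M{\left(R,U \right)} = \left(2 + R\right) \left(R + U\right)$
$N = -15$ ($N = \left(\left(-1\right)^{2} + 2 \left(-1\right) + 2 \cdot 6 - 6\right) \left(-3\right) = \left(1 - 2 + 12 - 6\right) \left(-3\right) = 5 \left(-3\right) = -15$)
$P = - 4 i \sqrt{15}$ ($P = - 4 \sqrt{\left(-1\right) 1 - 14} = - 4 \sqrt{-1 - 14} = - 4 \sqrt{-15} = - 4 i \sqrt{15} \approx - 15.492 i$)
$Z = 4$
$N + P Z = -15 + - 4 i \sqrt{15} \cdot 4 = -15 - 16 i \sqrt{15}$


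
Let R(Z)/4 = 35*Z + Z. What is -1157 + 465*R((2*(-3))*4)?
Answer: -1608197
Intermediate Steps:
R(Z) = 144*Z (R(Z) = 4*(35*Z + Z) = 4*(36*Z) = 144*Z)
-1157 + 465*R((2*(-3))*4) = -1157 + 465*(144*((2*(-3))*4)) = -1157 + 465*(144*(-6*4)) = -1157 + 465*(144*(-24)) = -1157 + 465*(-3456) = -1157 - 1607040 = -1608197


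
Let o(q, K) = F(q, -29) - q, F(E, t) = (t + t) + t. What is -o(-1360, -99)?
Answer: -1273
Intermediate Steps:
F(E, t) = 3*t (F(E, t) = 2*t + t = 3*t)
o(q, K) = -87 - q (o(q, K) = 3*(-29) - q = -87 - q)
-o(-1360, -99) = -(-87 - 1*(-1360)) = -(-87 + 1360) = -1*1273 = -1273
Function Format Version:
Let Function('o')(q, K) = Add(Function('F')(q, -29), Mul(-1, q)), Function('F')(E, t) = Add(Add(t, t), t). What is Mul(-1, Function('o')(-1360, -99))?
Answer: -1273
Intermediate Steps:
Function('F')(E, t) = Mul(3, t) (Function('F')(E, t) = Add(Mul(2, t), t) = Mul(3, t))
Function('o')(q, K) = Add(-87, Mul(-1, q)) (Function('o')(q, K) = Add(Mul(3, -29), Mul(-1, q)) = Add(-87, Mul(-1, q)))
Mul(-1, Function('o')(-1360, -99)) = Mul(-1, Add(-87, Mul(-1, -1360))) = Mul(-1, Add(-87, 1360)) = Mul(-1, 1273) = -1273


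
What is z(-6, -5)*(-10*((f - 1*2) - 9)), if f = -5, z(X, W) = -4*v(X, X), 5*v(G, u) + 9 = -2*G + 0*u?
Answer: -384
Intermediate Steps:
v(G, u) = -9/5 - 2*G/5 (v(G, u) = -9/5 + (-2*G + 0*u)/5 = -9/5 + (-2*G + 0)/5 = -9/5 + (-2*G)/5 = -9/5 - 2*G/5)
z(X, W) = 36/5 + 8*X/5 (z(X, W) = -4*(-9/5 - 2*X/5) = 36/5 + 8*X/5)
z(-6, -5)*(-10*((f - 1*2) - 9)) = (36/5 + (8/5)*(-6))*(-10*((-5 - 1*2) - 9)) = (36/5 - 48/5)*(-10*((-5 - 2) - 9)) = -(-24)*(-7 - 9) = -(-24)*(-16) = -12/5*160 = -384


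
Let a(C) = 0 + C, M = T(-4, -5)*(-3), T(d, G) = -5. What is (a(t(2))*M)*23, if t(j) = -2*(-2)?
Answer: 1380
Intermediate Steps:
t(j) = 4
M = 15 (M = -5*(-3) = 15)
a(C) = C
(a(t(2))*M)*23 = (4*15)*23 = 60*23 = 1380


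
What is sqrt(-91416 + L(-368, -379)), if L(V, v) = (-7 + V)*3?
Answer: I*sqrt(92541) ≈ 304.21*I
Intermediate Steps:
L(V, v) = -21 + 3*V
sqrt(-91416 + L(-368, -379)) = sqrt(-91416 + (-21 + 3*(-368))) = sqrt(-91416 + (-21 - 1104)) = sqrt(-91416 - 1125) = sqrt(-92541) = I*sqrt(92541)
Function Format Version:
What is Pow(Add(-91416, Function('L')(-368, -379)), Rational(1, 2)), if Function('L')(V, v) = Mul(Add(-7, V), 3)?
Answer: Mul(I, Pow(92541, Rational(1, 2))) ≈ Mul(304.21, I)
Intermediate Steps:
Function('L')(V, v) = Add(-21, Mul(3, V))
Pow(Add(-91416, Function('L')(-368, -379)), Rational(1, 2)) = Pow(Add(-91416, Add(-21, Mul(3, -368))), Rational(1, 2)) = Pow(Add(-91416, Add(-21, -1104)), Rational(1, 2)) = Pow(Add(-91416, -1125), Rational(1, 2)) = Pow(-92541, Rational(1, 2)) = Mul(I, Pow(92541, Rational(1, 2)))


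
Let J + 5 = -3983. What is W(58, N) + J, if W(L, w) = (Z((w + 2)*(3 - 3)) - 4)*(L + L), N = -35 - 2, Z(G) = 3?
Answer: -4104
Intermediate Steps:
N = -37
W(L, w) = -2*L (W(L, w) = (3 - 4)*(L + L) = -2*L)
J = -3988 (J = -5 - 3983 = -3988)
W(58, N) + J = -2*58 - 3988 = -116 - 3988 = -4104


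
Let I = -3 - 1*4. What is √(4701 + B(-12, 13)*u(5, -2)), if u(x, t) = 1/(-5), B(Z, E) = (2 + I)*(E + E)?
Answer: √4727 ≈ 68.753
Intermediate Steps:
I = -7 (I = -3 - 4 = -7)
B(Z, E) = -10*E (B(Z, E) = (2 - 7)*(E + E) = -10*E)
u(x, t) = -⅕
√(4701 + B(-12, 13)*u(5, -2)) = √(4701 - 10*13*(-⅕)) = √(4701 - 130*(-⅕)) = √(4701 + 26) = √4727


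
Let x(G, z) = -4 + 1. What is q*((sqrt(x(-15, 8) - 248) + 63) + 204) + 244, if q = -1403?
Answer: -374357 - 1403*I*sqrt(251) ≈ -3.7436e+5 - 22228.0*I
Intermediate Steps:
x(G, z) = -3
q*((sqrt(x(-15, 8) - 248) + 63) + 204) + 244 = -1403*((sqrt(-3 - 248) + 63) + 204) + 244 = -1403*((sqrt(-251) + 63) + 204) + 244 = -1403*((I*sqrt(251) + 63) + 204) + 244 = -1403*((63 + I*sqrt(251)) + 204) + 244 = -1403*(267 + I*sqrt(251)) + 244 = (-374601 - 1403*I*sqrt(251)) + 244 = -374357 - 1403*I*sqrt(251)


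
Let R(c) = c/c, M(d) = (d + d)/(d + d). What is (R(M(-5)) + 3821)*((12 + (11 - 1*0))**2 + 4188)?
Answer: 18028374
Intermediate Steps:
M(d) = 1 (M(d) = (2*d)/((2*d)) = (2*d)*(1/(2*d)) = 1)
R(c) = 1
(R(M(-5)) + 3821)*((12 + (11 - 1*0))**2 + 4188) = (1 + 3821)*((12 + (11 - 1*0))**2 + 4188) = 3822*((12 + (11 + 0))**2 + 4188) = 3822*((12 + 11)**2 + 4188) = 3822*(23**2 + 4188) = 3822*(529 + 4188) = 3822*4717 = 18028374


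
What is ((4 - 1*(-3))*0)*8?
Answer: 0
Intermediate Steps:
((4 - 1*(-3))*0)*8 = ((4 + 3)*0)*8 = (7*0)*8 = 0*8 = 0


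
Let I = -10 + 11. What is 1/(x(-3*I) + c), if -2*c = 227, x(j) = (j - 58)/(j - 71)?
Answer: -37/4169 ≈ -0.0088750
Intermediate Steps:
I = 1
x(j) = (-58 + j)/(-71 + j)
c = -227/2 (c = -1/2*227 = -227/2 ≈ -113.50)
1/(x(-3*I) + c) = 1/((-58 - 3*1)/(-71 - 3*1) - 227/2) = 1/((-58 - 3)/(-71 - 3) - 227/2) = 1/(-61/(-74) - 227/2) = 1/(-1/74*(-61) - 227/2) = 1/(61/74 - 227/2) = 1/(-4169/37) = -37/4169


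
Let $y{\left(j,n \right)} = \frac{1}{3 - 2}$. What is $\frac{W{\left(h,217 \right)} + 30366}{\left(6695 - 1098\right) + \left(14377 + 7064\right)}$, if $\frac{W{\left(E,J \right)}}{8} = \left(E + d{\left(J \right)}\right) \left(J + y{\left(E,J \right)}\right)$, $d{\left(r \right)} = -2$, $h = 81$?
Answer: $\frac{84071}{13519} \approx 6.2187$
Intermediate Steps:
$y{\left(j,n \right)} = 1$ ($y{\left(j,n \right)} = 1^{-1} = 1$)
$W{\left(E,J \right)} = 8 \left(1 + J\right) \left(-2 + E\right)$ ($W{\left(E,J \right)} = 8 \left(E - 2\right) \left(J + 1\right) = 8 \left(-2 + E\right) \left(1 + J\right) = 8 \left(1 + J\right) \left(-2 + E\right)$)
$\frac{W{\left(h,217 \right)} + 30366}{\left(6695 - 1098\right) + \left(14377 + 7064\right)} = \frac{\left(-16 - 3472 + 8 \cdot 81 + 8 \cdot 81 \cdot 217\right) + 30366}{\left(6695 - 1098\right) + \left(14377 + 7064\right)} = \frac{\left(-16 - 3472 + 648 + 140616\right) + 30366}{\left(6695 - 1098\right) + 21441} = \frac{137776 + 30366}{5597 + 21441} = \frac{168142}{27038} = 168142 \cdot \frac{1}{27038} = \frac{84071}{13519}$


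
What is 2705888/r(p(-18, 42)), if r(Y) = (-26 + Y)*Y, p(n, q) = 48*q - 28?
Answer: 338236/487557 ≈ 0.69374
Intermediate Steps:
p(n, q) = -28 + 48*q
r(Y) = Y*(-26 + Y)
2705888/r(p(-18, 42)) = 2705888/(((-28 + 48*42)*(-26 + (-28 + 48*42)))) = 2705888/(((-28 + 2016)*(-26 + (-28 + 2016)))) = 2705888/((1988*(-26 + 1988))) = 2705888/((1988*1962)) = 2705888/3900456 = 2705888*(1/3900456) = 338236/487557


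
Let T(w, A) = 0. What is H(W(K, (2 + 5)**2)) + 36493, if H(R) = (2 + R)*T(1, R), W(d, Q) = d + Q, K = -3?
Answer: 36493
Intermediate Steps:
W(d, Q) = Q + d
H(R) = 0 (H(R) = (2 + R)*0 = 0)
H(W(K, (2 + 5)**2)) + 36493 = 0 + 36493 = 36493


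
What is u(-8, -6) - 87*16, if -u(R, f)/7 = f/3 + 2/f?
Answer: -4127/3 ≈ -1375.7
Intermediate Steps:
u(R, f) = -14/f - 7*f/3 (u(R, f) = -7*(f/3 + 2/f) = -7*(2/f + f/3) = -14/f - 7*f/3)
u(-8, -6) - 87*16 = (-14/(-6) - 7/3*(-6)) - 87*16 = (-14*(-⅙) + 14) - 1392 = (7/3 + 14) - 1392 = 49/3 - 1392 = -4127/3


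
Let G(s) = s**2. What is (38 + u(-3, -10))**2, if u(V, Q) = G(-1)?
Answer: 1521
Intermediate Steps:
u(V, Q) = 1 (u(V, Q) = (-1)**2 = 1)
(38 + u(-3, -10))**2 = (38 + 1)**2 = 39**2 = 1521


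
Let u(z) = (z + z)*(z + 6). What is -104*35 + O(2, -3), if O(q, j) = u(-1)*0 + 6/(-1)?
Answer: -3646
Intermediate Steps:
u(z) = 2*z*(6 + z) (u(z) = (2*z)*(6 + z) = 2*z*(6 + z))
O(q, j) = -6 (O(q, j) = (2*(-1)*(6 - 1))*0 + 6/(-1) = (2*(-1)*5)*0 + 6*(-1) = -10*0 - 6 = 0 - 6 = -6)
-104*35 + O(2, -3) = -104*35 - 6 = -3640 - 6 = -3646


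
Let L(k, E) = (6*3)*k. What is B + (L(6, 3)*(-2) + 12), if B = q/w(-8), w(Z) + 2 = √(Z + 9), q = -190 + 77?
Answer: -91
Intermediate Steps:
q = -113
w(Z) = -2 + √(9 + Z) (w(Z) = -2 + √(Z + 9) = -2 + √(9 + Z))
L(k, E) = 18*k
B = 113 (B = -113/(-2 + √(9 - 8)) = -113/(-2 + √1) = -113/(-2 + 1) = -113/(-1) = -113*(-1) = 113)
B + (L(6, 3)*(-2) + 12) = 113 + ((18*6)*(-2) + 12) = 113 + (108*(-2) + 12) = 113 + (-216 + 12) = 113 - 204 = -91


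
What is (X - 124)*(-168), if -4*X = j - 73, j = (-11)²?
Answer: 22848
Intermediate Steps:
j = 121
X = -12 (X = -(121 - 73)/4 = -¼*48 = -12)
(X - 124)*(-168) = (-12 - 124)*(-168) = -136*(-168) = 22848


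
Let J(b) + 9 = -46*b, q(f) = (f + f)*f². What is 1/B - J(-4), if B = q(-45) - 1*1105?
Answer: -32087126/183355 ≈ -175.00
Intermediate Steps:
q(f) = 2*f³ (q(f) = (2*f)*f² = 2*f³)
B = -183355 (B = 2*(-45)³ - 1*1105 = 2*(-91125) - 1105 = -182250 - 1105 = -183355)
J(b) = -9 - 46*b
1/B - J(-4) = 1/(-183355) - (-9 - 46*(-4)) = -1/183355 - (-9 + 184) = -1/183355 - 1*175 = -1/183355 - 175 = -32087126/183355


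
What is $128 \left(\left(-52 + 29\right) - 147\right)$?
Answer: $-21760$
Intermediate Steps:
$128 \left(\left(-52 + 29\right) - 147\right) = 128 \left(-23 - 147\right) = 128 \left(-170\right) = -21760$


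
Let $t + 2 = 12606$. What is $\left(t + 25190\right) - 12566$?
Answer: $25228$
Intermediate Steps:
$t = 12604$ ($t = -2 + 12606 = 12604$)
$\left(t + 25190\right) - 12566 = \left(12604 + 25190\right) - 12566 = 37794 - 12566 = 25228$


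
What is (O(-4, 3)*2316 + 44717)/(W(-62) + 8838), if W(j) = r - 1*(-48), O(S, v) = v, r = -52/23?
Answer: 1188295/204326 ≈ 5.8157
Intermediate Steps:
r = -52/23 (r = -52*1/23 = -52/23 ≈ -2.2609)
W(j) = 1052/23 (W(j) = -52/23 - 1*(-48) = -52/23 + 48 = 1052/23)
(O(-4, 3)*2316 + 44717)/(W(-62) + 8838) = (3*2316 + 44717)/(1052/23 + 8838) = (6948 + 44717)/(204326/23) = 51665*(23/204326) = 1188295/204326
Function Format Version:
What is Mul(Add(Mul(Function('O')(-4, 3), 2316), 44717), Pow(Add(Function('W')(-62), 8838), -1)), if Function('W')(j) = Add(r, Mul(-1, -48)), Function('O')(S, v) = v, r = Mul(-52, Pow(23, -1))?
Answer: Rational(1188295, 204326) ≈ 5.8157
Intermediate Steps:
r = Rational(-52, 23) (r = Mul(-52, Rational(1, 23)) = Rational(-52, 23) ≈ -2.2609)
Function('W')(j) = Rational(1052, 23) (Function('W')(j) = Add(Rational(-52, 23), Mul(-1, -48)) = Add(Rational(-52, 23), 48) = Rational(1052, 23))
Mul(Add(Mul(Function('O')(-4, 3), 2316), 44717), Pow(Add(Function('W')(-62), 8838), -1)) = Mul(Add(Mul(3, 2316), 44717), Pow(Add(Rational(1052, 23), 8838), -1)) = Mul(Add(6948, 44717), Pow(Rational(204326, 23), -1)) = Mul(51665, Rational(23, 204326)) = Rational(1188295, 204326)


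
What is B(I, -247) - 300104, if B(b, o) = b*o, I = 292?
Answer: -372228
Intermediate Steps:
B(I, -247) - 300104 = 292*(-247) - 300104 = -72124 - 300104 = -372228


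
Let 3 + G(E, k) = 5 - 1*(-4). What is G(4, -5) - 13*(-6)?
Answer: 84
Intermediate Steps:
G(E, k) = 6 (G(E, k) = -3 + (5 - 1*(-4)) = -3 + (5 + 4) = -3 + 9 = 6)
G(4, -5) - 13*(-6) = 6 - 13*(-6) = 6 + 78 = 84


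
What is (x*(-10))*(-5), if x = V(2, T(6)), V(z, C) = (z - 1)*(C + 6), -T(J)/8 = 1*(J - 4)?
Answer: -500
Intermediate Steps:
T(J) = 32 - 8*J (T(J) = -8*(J - 4) = -8*(-4 + J) = 32 - 8*J)
V(z, C) = (-1 + z)*(6 + C)
x = -10 (x = -6 - (32 - 8*6) + 6*2 + (32 - 8*6)*2 = -6 - (32 - 48) + 12 + (32 - 48)*2 = -6 - 1*(-16) + 12 - 16*2 = -6 + 16 + 12 - 32 = -10)
(x*(-10))*(-5) = -10*(-10)*(-5) = 100*(-5) = -500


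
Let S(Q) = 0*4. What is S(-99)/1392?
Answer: 0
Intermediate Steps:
S(Q) = 0
S(-99)/1392 = 0/1392 = 0*(1/1392) = 0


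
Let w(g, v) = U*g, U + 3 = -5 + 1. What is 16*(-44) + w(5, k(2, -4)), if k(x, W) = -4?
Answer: -739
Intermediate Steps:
U = -7 (U = -3 + (-5 + 1) = -3 - 4 = -7)
w(g, v) = -7*g
16*(-44) + w(5, k(2, -4)) = 16*(-44) - 7*5 = -704 - 35 = -739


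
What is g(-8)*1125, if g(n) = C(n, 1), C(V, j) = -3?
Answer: -3375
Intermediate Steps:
g(n) = -3
g(-8)*1125 = -3*1125 = -3375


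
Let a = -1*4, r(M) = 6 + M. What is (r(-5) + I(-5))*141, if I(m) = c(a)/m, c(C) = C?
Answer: 1269/5 ≈ 253.80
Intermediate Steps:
a = -4
I(m) = -4/m
(r(-5) + I(-5))*141 = ((6 - 5) - 4/(-5))*141 = (1 - 4*(-⅕))*141 = (1 + ⅘)*141 = (9/5)*141 = 1269/5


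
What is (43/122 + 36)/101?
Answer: 4435/12322 ≈ 0.35993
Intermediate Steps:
(43/122 + 36)/101 = (43*(1/122) + 36)*(1/101) = (43/122 + 36)*(1/101) = (4435/122)*(1/101) = 4435/12322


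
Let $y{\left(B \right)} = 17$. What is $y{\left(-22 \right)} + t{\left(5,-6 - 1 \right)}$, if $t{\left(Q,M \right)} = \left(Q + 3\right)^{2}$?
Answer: $81$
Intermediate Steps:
$t{\left(Q,M \right)} = \left(3 + Q\right)^{2}$
$y{\left(-22 \right)} + t{\left(5,-6 - 1 \right)} = 17 + \left(3 + 5\right)^{2} = 17 + 8^{2} = 17 + 64 = 81$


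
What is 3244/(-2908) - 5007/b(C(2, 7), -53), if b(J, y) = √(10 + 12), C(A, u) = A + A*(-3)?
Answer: -811/727 - 5007*√22/22 ≈ -1068.6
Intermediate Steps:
C(A, u) = -2*A (C(A, u) = A - 3*A = -2*A)
b(J, y) = √22
3244/(-2908) - 5007/b(C(2, 7), -53) = 3244/(-2908) - 5007*√22/22 = 3244*(-1/2908) - 5007*√22/22 = -811/727 - 5007*√22/22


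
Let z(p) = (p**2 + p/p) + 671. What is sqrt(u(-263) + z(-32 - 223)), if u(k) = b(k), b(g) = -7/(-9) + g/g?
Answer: sqrt(591289)/3 ≈ 256.32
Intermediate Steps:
b(g) = 16/9 (b(g) = -7*(-1/9) + 1 = 7/9 + 1 = 16/9)
u(k) = 16/9
z(p) = 672 + p**2 (z(p) = (p**2 + 1) + 671 = (1 + p**2) + 671 = 672 + p**2)
sqrt(u(-263) + z(-32 - 223)) = sqrt(16/9 + (672 + (-32 - 223)**2)) = sqrt(16/9 + (672 + (-255)**2)) = sqrt(16/9 + (672 + 65025)) = sqrt(16/9 + 65697) = sqrt(591289/9) = sqrt(591289)/3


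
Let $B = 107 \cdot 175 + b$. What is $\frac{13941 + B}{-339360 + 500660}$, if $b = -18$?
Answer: $\frac{8162}{40325} \approx 0.20241$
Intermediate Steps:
$B = 18707$ ($B = 107 \cdot 175 - 18 = 18725 - 18 = 18707$)
$\frac{13941 + B}{-339360 + 500660} = \frac{13941 + 18707}{-339360 + 500660} = \frac{32648}{161300} = 32648 \cdot \frac{1}{161300} = \frac{8162}{40325}$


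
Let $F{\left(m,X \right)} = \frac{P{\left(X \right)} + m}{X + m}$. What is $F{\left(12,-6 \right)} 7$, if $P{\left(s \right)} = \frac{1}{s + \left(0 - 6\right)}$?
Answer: $\frac{1001}{72} \approx 13.903$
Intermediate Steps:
$P{\left(s \right)} = \frac{1}{-6 + s}$ ($P{\left(s \right)} = \frac{1}{s + \left(0 - 6\right)} = \frac{1}{s - 6} = \frac{1}{-6 + s}$)
$F{\left(m,X \right)} = \frac{m + \frac{1}{-6 + X}}{X + m}$ ($F{\left(m,X \right)} = \frac{\frac{1}{-6 + X} + m}{X + m} = \frac{m + \frac{1}{-6 + X}}{X + m}$)
$F{\left(12,-6 \right)} 7 = \frac{1 + 12 \left(-6 - 6\right)}{\left(-6 - 6\right) \left(-6 + 12\right)} 7 = \frac{1 + 12 \left(-12\right)}{\left(-12\right) 6} \cdot 7 = \left(- \frac{1}{12}\right) \frac{1}{6} \left(1 - 144\right) 7 = \left(- \frac{1}{12}\right) \frac{1}{6} \left(-143\right) 7 = \frac{143}{72} \cdot 7 = \frac{1001}{72}$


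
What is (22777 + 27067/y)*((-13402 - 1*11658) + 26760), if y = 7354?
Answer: 142399756250/3677 ≈ 3.8727e+7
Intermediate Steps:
(22777 + 27067/y)*((-13402 - 1*11658) + 26760) = (22777 + 27067/7354)*((-13402 - 1*11658) + 26760) = (22777 + 27067*(1/7354))*((-13402 - 11658) + 26760) = (22777 + 27067/7354)*(-25060 + 26760) = (167529125/7354)*1700 = 142399756250/3677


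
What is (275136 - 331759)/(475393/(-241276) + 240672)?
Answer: -13661770948/58067902079 ≈ -0.23527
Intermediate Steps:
(275136 - 331759)/(475393/(-241276) + 240672) = -56623/(475393*(-1/241276) + 240672) = -56623/(-475393/241276 + 240672) = -56623/58067902079/241276 = -56623*241276/58067902079 = -13661770948/58067902079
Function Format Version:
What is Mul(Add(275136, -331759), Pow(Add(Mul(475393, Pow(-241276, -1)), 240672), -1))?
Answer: Rational(-13661770948, 58067902079) ≈ -0.23527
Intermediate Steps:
Mul(Add(275136, -331759), Pow(Add(Mul(475393, Pow(-241276, -1)), 240672), -1)) = Mul(-56623, Pow(Add(Mul(475393, Rational(-1, 241276)), 240672), -1)) = Mul(-56623, Pow(Add(Rational(-475393, 241276), 240672), -1)) = Mul(-56623, Pow(Rational(58067902079, 241276), -1)) = Mul(-56623, Rational(241276, 58067902079)) = Rational(-13661770948, 58067902079)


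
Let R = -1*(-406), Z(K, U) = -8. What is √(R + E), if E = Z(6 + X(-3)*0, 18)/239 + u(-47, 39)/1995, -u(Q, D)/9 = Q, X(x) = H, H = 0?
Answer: √10260206111715/158935 ≈ 20.154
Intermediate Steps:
X(x) = 0
u(Q, D) = -9*Q
E = 28379/158935 (E = -8/239 - 9*(-47)/1995 = -8*1/239 + 423*(1/1995) = -8/239 + 141/665 = 28379/158935 ≈ 0.17856)
R = 406
√(R + E) = √(406 + 28379/158935) = √(64555989/158935) = √10260206111715/158935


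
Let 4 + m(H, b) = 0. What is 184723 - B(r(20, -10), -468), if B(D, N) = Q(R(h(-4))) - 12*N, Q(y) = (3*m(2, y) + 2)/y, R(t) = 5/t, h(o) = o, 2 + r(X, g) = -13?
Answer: 179099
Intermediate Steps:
m(H, b) = -4 (m(H, b) = -4 + 0 = -4)
r(X, g) = -15 (r(X, g) = -2 - 13 = -15)
Q(y) = -10/y (Q(y) = (3*(-4) + 2)/y = (-12 + 2)/y = -10/y)
B(D, N) = 8 - 12*N (B(D, N) = -10/(5/(-4)) - 12*N = -10/(5*(-¼)) - 12*N = -10/(-5/4) - 12*N = -10*(-⅘) - 12*N = 8 - 12*N)
184723 - B(r(20, -10), -468) = 184723 - (8 - 12*(-468)) = 184723 - (8 + 5616) = 184723 - 1*5624 = 184723 - 5624 = 179099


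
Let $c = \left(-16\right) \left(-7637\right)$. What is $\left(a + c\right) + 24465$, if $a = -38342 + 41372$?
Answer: $149687$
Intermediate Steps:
$c = 122192$
$a = 3030$
$\left(a + c\right) + 24465 = \left(3030 + 122192\right) + 24465 = 125222 + 24465 = 149687$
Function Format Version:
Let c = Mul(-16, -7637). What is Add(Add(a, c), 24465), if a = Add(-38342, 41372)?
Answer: 149687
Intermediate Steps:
c = 122192
a = 3030
Add(Add(a, c), 24465) = Add(Add(3030, 122192), 24465) = Add(125222, 24465) = 149687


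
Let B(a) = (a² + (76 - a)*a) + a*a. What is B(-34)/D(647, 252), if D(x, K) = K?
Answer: -17/3 ≈ -5.6667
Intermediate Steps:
B(a) = 2*a² + a*(76 - a) (B(a) = (a² + a*(76 - a)) + a² = 2*a² + a*(76 - a))
B(-34)/D(647, 252) = -34*(76 - 34)/252 = -34*42*(1/252) = -1428*1/252 = -17/3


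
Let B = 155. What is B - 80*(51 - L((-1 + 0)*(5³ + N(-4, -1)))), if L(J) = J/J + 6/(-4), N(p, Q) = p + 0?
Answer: -3965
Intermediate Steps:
N(p, Q) = p
L(J) = -½ (L(J) = 1 + 6*(-¼) = 1 - 3/2 = -½)
B - 80*(51 - L((-1 + 0)*(5³ + N(-4, -1)))) = 155 - 80*(51 - 1*(-½)) = 155 - 80*(51 + ½) = 155 - 80*103/2 = 155 - 4120 = -3965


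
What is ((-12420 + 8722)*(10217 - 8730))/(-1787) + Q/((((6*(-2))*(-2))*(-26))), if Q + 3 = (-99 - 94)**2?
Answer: 1682385611/557544 ≈ 3017.5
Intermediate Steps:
Q = 37246 (Q = -3 + (-99 - 94)**2 = -3 + (-193)**2 = -3 + 37249 = 37246)
((-12420 + 8722)*(10217 - 8730))/(-1787) + Q/((((6*(-2))*(-2))*(-26))) = ((-12420 + 8722)*(10217 - 8730))/(-1787) + 37246/((((6*(-2))*(-2))*(-26))) = -3698*1487*(-1/1787) + 37246/((-12*(-2)*(-26))) = -5498926*(-1/1787) + 37246/((24*(-26))) = 5498926/1787 + 37246/(-624) = 5498926/1787 + 37246*(-1/624) = 5498926/1787 - 18623/312 = 1682385611/557544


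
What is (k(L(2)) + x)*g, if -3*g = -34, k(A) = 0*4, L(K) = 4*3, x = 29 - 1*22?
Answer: 238/3 ≈ 79.333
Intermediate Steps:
x = 7 (x = 29 - 22 = 7)
L(K) = 12
k(A) = 0
g = 34/3 (g = -⅓*(-34) = 34/3 ≈ 11.333)
(k(L(2)) + x)*g = (0 + 7)*(34/3) = 7*(34/3) = 238/3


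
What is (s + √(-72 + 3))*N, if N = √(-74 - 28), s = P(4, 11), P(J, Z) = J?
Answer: I*√102*(4 + I*√69) ≈ -83.893 + 40.398*I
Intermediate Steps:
s = 4
N = I*√102 (N = √(-102) = I*√102 ≈ 10.1*I)
(s + √(-72 + 3))*N = (4 + √(-72 + 3))*(I*√102) = (4 + √(-69))*(I*√102) = (4 + I*√69)*(I*√102) = I*√102*(4 + I*√69)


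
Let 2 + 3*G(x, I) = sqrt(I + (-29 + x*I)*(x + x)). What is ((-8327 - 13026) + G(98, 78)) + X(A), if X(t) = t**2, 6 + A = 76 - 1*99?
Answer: -61538/3 + sqrt(1492618)/3 ≈ -20105.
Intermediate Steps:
G(x, I) = -2/3 + sqrt(I + 2*x*(-29 + I*x))/3 (G(x, I) = -2/3 + sqrt(I + (-29 + x*I)*(x + x))/3 = -2/3 + sqrt(I + (-29 + I*x)*(2*x))/3 = -2/3 + sqrt(I + 2*x*(-29 + I*x))/3)
A = -29 (A = -6 + (76 - 1*99) = -6 + (76 - 99) = -6 - 23 = -29)
((-8327 - 13026) + G(98, 78)) + X(A) = ((-8327 - 13026) + (-2/3 + sqrt(78 - 58*98 + 2*78*98**2)/3)) + (-29)**2 = (-21353 + (-2/3 + sqrt(78 - 5684 + 2*78*9604)/3)) + 841 = (-21353 + (-2/3 + sqrt(78 - 5684 + 1498224)/3)) + 841 = (-21353 + (-2/3 + sqrt(1492618)/3)) + 841 = (-64061/3 + sqrt(1492618)/3) + 841 = -61538/3 + sqrt(1492618)/3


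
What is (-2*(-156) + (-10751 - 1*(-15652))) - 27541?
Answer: -22328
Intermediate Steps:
(-2*(-156) + (-10751 - 1*(-15652))) - 27541 = (312 + (-10751 + 15652)) - 27541 = (312 + 4901) - 27541 = 5213 - 27541 = -22328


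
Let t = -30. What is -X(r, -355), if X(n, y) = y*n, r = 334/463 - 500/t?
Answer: 8573960/1389 ≈ 6172.8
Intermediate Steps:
r = 24152/1389 (r = 334/463 - 500/(-30) = 334*(1/463) - 500*(-1/30) = 334/463 + 50/3 = 24152/1389 ≈ 17.388)
X(n, y) = n*y
-X(r, -355) = -24152*(-355)/1389 = -1*(-8573960/1389) = 8573960/1389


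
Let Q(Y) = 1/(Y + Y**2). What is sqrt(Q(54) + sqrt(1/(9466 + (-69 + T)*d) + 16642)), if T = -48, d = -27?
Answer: sqrt(3366330 + 3959604*sqrt(106103151755))/99990 ≈ 11.358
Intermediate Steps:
sqrt(Q(54) + sqrt(1/(9466 + (-69 + T)*d) + 16642)) = sqrt(1/(54*(1 + 54)) + sqrt(1/(9466 + (-69 - 48)*(-27)) + 16642)) = sqrt((1/54)/55 + sqrt(1/(9466 - 117*(-27)) + 16642)) = sqrt((1/54)*(1/55) + sqrt(1/(9466 + 3159) + 16642)) = sqrt(1/2970 + sqrt(1/12625 + 16642)) = sqrt(1/2970 + sqrt(210105251/12625)) = sqrt(1/2970 + sqrt(106103151755)/2525)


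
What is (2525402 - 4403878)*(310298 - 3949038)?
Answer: 6835285760240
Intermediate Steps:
(2525402 - 4403878)*(310298 - 3949038) = -1878476*(-3638740) = 6835285760240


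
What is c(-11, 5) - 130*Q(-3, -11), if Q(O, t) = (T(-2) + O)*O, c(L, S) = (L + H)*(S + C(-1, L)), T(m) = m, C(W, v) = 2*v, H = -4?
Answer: -1695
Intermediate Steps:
c(L, S) = (-4 + L)*(S + 2*L) (c(L, S) = (L - 4)*(S + 2*L) = (-4 + L)*(S + 2*L))
Q(O, t) = O*(-2 + O) (Q(O, t) = (-2 + O)*O = O*(-2 + O))
c(-11, 5) - 130*Q(-3, -11) = (-8*(-11) - 4*5 + 2*(-11)**2 - 11*5) - (-390)*(-2 - 3) = (88 - 20 + 2*121 - 55) - (-390)*(-5) = (88 - 20 + 242 - 55) - 130*15 = 255 - 1950 = -1695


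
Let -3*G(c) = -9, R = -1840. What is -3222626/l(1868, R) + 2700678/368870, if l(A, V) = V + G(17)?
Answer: 54258690823/30800645 ≈ 1761.6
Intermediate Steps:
G(c) = 3 (G(c) = -⅓*(-9) = 3)
l(A, V) = 3 + V (l(A, V) = V + 3 = 3 + V)
-3222626/l(1868, R) + 2700678/368870 = -3222626/(3 - 1840) + 2700678/368870 = -3222626/(-1837) + 2700678*(1/368870) = -3222626*(-1/1837) + 1350339/184435 = 292966/167 + 1350339/184435 = 54258690823/30800645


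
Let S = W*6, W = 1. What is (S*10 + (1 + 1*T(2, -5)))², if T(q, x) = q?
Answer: 3969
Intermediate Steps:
S = 6 (S = 1*6 = 6)
(S*10 + (1 + 1*T(2, -5)))² = (6*10 + (1 + 1*2))² = (60 + (1 + 2))² = (60 + 3)² = 63² = 3969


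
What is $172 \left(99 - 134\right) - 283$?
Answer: $-6303$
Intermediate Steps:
$172 \left(99 - 134\right) - 283 = 172 \left(-35\right) - 283 = -6020 - 283 = -6303$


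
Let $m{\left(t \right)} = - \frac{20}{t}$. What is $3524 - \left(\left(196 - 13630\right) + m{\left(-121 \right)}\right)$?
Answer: $\frac{2051898}{121} \approx 16958.0$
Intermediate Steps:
$3524 - \left(\left(196 - 13630\right) + m{\left(-121 \right)}\right) = 3524 - \left(\left(196 - 13630\right) - \frac{20}{-121}\right) = 3524 - \left(-13434 - - \frac{20}{121}\right) = 3524 - \left(-13434 + \frac{20}{121}\right) = 3524 - - \frac{1625494}{121} = 3524 + \frac{1625494}{121} = \frac{2051898}{121}$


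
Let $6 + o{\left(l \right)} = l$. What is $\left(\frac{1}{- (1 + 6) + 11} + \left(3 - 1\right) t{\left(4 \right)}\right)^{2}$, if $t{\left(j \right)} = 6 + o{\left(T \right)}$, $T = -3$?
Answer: $\frac{529}{16} \approx 33.063$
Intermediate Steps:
$o{\left(l \right)} = -6 + l$
$t{\left(j \right)} = -3$ ($t{\left(j \right)} = 6 - 9 = -3$)
$\left(\frac{1}{- (1 + 6) + 11} + \left(3 - 1\right) t{\left(4 \right)}\right)^{2} = \left(\frac{1}{- (1 + 6) + 11} + \left(3 - 1\right) \left(-3\right)\right)^{2} = \left(\frac{1}{\left(-1\right) 7 + 11} + 2 \left(-3\right)\right)^{2} = \left(\frac{1}{-7 + 11} - 6\right)^{2} = \left(\frac{1}{4} - 6\right)^{2} = \left(- \frac{23}{4}\right)^{2} = \frac{529}{16}$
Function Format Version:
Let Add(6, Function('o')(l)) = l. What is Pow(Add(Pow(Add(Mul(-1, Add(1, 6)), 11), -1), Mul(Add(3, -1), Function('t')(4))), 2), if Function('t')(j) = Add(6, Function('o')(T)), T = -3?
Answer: Rational(529, 16) ≈ 33.063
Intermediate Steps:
Function('o')(l) = Add(-6, l)
Function('t')(j) = -3 (Function('t')(j) = Add(6, Add(-6, -3)) = Add(6, -9) = -3)
Pow(Add(Pow(Add(Mul(-1, Add(1, 6)), 11), -1), Mul(Add(3, -1), Function('t')(4))), 2) = Pow(Add(Pow(Add(Mul(-1, Add(1, 6)), 11), -1), Mul(Add(3, -1), -3)), 2) = Pow(Add(Pow(Add(Mul(-1, 7), 11), -1), Mul(2, -3)), 2) = Pow(Add(Pow(Add(-7, 11), -1), -6), 2) = Pow(Add(Pow(4, -1), -6), 2) = Pow(Add(Rational(1, 4), -6), 2) = Pow(Rational(-23, 4), 2) = Rational(529, 16)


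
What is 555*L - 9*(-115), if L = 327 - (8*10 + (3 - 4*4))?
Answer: 145335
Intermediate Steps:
L = 260 (L = 327 - (80 + (3 - 16)) = 327 - (80 - 13) = 327 - 1*67 = 327 - 67 = 260)
555*L - 9*(-115) = 555*260 - 9*(-115) = 144300 + 1035 = 145335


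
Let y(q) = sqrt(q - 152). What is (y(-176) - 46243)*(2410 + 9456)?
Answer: -548719438 + 23732*I*sqrt(82) ≈ -5.4872e+8 + 2.149e+5*I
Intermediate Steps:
y(q) = sqrt(-152 + q)
(y(-176) - 46243)*(2410 + 9456) = (sqrt(-152 - 176) - 46243)*(2410 + 9456) = (sqrt(-328) - 46243)*11866 = (2*I*sqrt(82) - 46243)*11866 = (-46243 + 2*I*sqrt(82))*11866 = -548719438 + 23732*I*sqrt(82)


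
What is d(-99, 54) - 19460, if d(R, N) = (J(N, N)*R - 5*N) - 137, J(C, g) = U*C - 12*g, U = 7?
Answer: 6863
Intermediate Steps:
J(C, g) = -12*g + 7*C (J(C, g) = 7*C - 12*g = -12*g + 7*C)
d(R, N) = -137 - 5*N - 5*N*R (d(R, N) = ((-12*N + 7*N)*R - 5*N) - 137 = ((-5*N)*R - 5*N) - 137 = (-5*N*R - 5*N) - 137 = (-5*N - 5*N*R) - 137 = -137 - 5*N - 5*N*R)
d(-99, 54) - 19460 = (-137 - 5*54 - 5*54*(-99)) - 19460 = (-137 - 270 + 26730) - 19460 = 26323 - 19460 = 6863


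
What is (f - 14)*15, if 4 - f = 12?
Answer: -330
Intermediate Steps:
f = -8 (f = 4 - 1*12 = 4 - 12 = -8)
(f - 14)*15 = (-8 - 14)*15 = -22*15 = -330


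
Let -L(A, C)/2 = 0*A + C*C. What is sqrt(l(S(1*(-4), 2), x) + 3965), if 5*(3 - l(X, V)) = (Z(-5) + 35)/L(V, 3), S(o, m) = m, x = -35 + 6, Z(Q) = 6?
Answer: 7*sqrt(72890)/30 ≈ 62.996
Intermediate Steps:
L(A, C) = -2*C**2 (L(A, C) = -2*(0*A + C*C) = -2*(0 + C**2) = -2*C**2)
x = -29
l(X, V) = 311/90 (l(X, V) = 3 - (6 + 35)/(5*((-2*3**2))) = 3 - 41/(5*((-2*9))) = 3 - 41/(5*(-18)) = 3 - 41*(-1)/(5*18) = 3 - 1/5*(-41/18) = 3 + 41/90 = 311/90)
sqrt(l(S(1*(-4), 2), x) + 3965) = sqrt(311/90 + 3965) = sqrt(357161/90) = 7*sqrt(72890)/30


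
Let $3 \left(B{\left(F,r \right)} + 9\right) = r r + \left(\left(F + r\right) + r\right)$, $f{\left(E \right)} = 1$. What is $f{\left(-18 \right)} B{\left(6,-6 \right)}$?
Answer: $1$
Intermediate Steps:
$B{\left(F,r \right)} = -9 + \frac{F}{3} + \frac{r^{2}}{3} + \frac{2 r}{3}$ ($B{\left(F,r \right)} = -9 + \frac{r r + \left(\left(F + r\right) + r\right)}{3} = -9 + \frac{r^{2} + \left(F + 2 r\right)}{3} = -9 + \frac{F + r^{2} + 2 r}{3} = -9 + \left(\frac{F}{3} + \frac{r^{2}}{3} + \frac{2 r}{3}\right) = -9 + \frac{F}{3} + \frac{r^{2}}{3} + \frac{2 r}{3}$)
$f{\left(-18 \right)} B{\left(6,-6 \right)} = 1 \left(-9 + \frac{1}{3} \cdot 6 + \frac{\left(-6\right)^{2}}{3} + \frac{2}{3} \left(-6\right)\right) = 1 \left(-9 + 2 + \frac{1}{3} \cdot 36 - 4\right) = 1 \left(-9 + 2 + 12 - 4\right) = 1 \cdot 1 = 1$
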